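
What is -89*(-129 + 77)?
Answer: 4628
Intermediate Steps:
-89*(-129 + 77) = -89*(-52) = 4628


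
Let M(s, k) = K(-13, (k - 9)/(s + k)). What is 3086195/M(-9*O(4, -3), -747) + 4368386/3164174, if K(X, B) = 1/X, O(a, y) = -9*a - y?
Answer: -63474174672352/1582087 ≈ -4.0121e+7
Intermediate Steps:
O(a, y) = -y - 9*a
M(s, k) = -1/13 (M(s, k) = 1/(-13) = -1/13)
3086195/M(-9*O(4, -3), -747) + 4368386/3164174 = 3086195/(-1/13) + 4368386/3164174 = 3086195*(-13) + 4368386*(1/3164174) = -40120535 + 2184193/1582087 = -63474174672352/1582087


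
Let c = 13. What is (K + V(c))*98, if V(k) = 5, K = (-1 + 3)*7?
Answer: 1862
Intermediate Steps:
K = 14 (K = 2*7 = 14)
(K + V(c))*98 = (14 + 5)*98 = 19*98 = 1862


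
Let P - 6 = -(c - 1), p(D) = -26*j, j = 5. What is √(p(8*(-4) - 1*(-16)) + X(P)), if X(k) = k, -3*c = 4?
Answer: I*√1095/3 ≈ 11.03*I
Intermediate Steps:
c = -4/3 (c = -⅓*4 = -4/3 ≈ -1.3333)
p(D) = -130 (p(D) = -26*5 = -130)
P = 25/3 (P = 6 - (-4/3 - 1) = 6 - 1*(-7/3) = 6 + 7/3 = 25/3 ≈ 8.3333)
√(p(8*(-4) - 1*(-16)) + X(P)) = √(-130 + 25/3) = √(-365/3) = I*√1095/3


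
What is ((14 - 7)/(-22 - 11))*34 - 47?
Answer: -1789/33 ≈ -54.212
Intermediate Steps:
((14 - 7)/(-22 - 11))*34 - 47 = (7/(-33))*34 - 47 = (7*(-1/33))*34 - 47 = -7/33*34 - 47 = -238/33 - 47 = -1789/33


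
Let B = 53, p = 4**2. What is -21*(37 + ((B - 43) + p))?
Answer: -1323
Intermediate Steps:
p = 16
-21*(37 + ((B - 43) + p)) = -21*(37 + ((53 - 43) + 16)) = -21*(37 + (10 + 16)) = -21*(37 + 26) = -21*63 = -1323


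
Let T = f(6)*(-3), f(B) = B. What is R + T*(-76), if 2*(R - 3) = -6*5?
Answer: 1356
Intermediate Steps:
R = -12 (R = 3 + (-6*5)/2 = 3 + (1/2)*(-30) = 3 - 15 = -12)
T = -18 (T = 6*(-3) = -18)
R + T*(-76) = -12 - 18*(-76) = -12 + 1368 = 1356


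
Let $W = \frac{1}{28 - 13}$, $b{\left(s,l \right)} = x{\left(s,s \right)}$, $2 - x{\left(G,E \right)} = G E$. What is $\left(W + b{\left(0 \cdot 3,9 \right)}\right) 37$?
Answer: $\frac{1147}{15} \approx 76.467$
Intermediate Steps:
$x{\left(G,E \right)} = 2 - E G$ ($x{\left(G,E \right)} = 2 - G E = 2 - E G$)
$b{\left(s,l \right)} = 2 - s^{2}$ ($b{\left(s,l \right)} = 2 - s s = 2 - s^{2}$)
$W = \frac{1}{15} \approx 0.066667$
$\left(W + b{\left(0 \cdot 3,9 \right)}\right) 37 = \left(\frac{1}{15} + \left(2 - \left(0 \cdot 3\right)^{2}\right)\right) 37 = \left(\frac{1}{15} + \left(2 - 0^{2}\right)\right) 37 = \left(\frac{1}{15} + \left(2 - 0\right)\right) 37 = \left(\frac{1}{15} + \left(2 + 0\right)\right) 37 = \left(\frac{1}{15} + 2\right) 37 = \frac{31}{15} \cdot 37 = \frac{1147}{15}$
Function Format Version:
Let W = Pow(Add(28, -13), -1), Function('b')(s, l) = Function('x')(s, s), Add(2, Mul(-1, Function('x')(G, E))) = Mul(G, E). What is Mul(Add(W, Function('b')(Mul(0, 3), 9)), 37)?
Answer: Rational(1147, 15) ≈ 76.467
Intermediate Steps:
Function('x')(G, E) = Add(2, Mul(-1, E, G)) (Function('x')(G, E) = Add(2, Mul(-1, Mul(G, E))) = Add(2, Mul(-1, Mul(E, G))) = Add(2, Mul(-1, E, G)))
Function('b')(s, l) = Add(2, Mul(-1, Pow(s, 2))) (Function('b')(s, l) = Add(2, Mul(-1, s, s)) = Add(2, Mul(-1, Pow(s, 2))))
W = Rational(1, 15) (W = Pow(15, -1) = Rational(1, 15) ≈ 0.066667)
Mul(Add(W, Function('b')(Mul(0, 3), 9)), 37) = Mul(Add(Rational(1, 15), Add(2, Mul(-1, Pow(Mul(0, 3), 2)))), 37) = Mul(Add(Rational(1, 15), Add(2, Mul(-1, Pow(0, 2)))), 37) = Mul(Add(Rational(1, 15), Add(2, Mul(-1, 0))), 37) = Mul(Add(Rational(1, 15), Add(2, 0)), 37) = Mul(Add(Rational(1, 15), 2), 37) = Mul(Rational(31, 15), 37) = Rational(1147, 15)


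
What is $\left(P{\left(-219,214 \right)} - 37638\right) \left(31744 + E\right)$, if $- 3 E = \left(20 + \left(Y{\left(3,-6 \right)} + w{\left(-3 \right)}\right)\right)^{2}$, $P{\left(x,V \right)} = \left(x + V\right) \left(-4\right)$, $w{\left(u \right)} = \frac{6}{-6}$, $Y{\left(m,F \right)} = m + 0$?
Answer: $- \frac{3564230264}{3} \approx -1.1881 \cdot 10^{9}$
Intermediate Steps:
$Y{\left(m,F \right)} = m$
$w{\left(u \right)} = -1$ ($w{\left(u \right)} = 6 \left(- \frac{1}{6}\right) = -1$)
$P{\left(x,V \right)} = - 4 V - 4 x$ ($P{\left(x,V \right)} = \left(V + x\right) \left(-4\right) = - 4 V - 4 x$)
$E = - \frac{484}{3}$ ($E = - \frac{\left(20 + \left(3 - 1\right)\right)^{2}}{3} = - \frac{\left(20 + 2\right)^{2}}{3} = - \frac{22^{2}}{3} = \left(- \frac{1}{3}\right) 484 = - \frac{484}{3} \approx -161.33$)
$\left(P{\left(-219,214 \right)} - 37638\right) \left(31744 + E\right) = \left(\left(\left(-4\right) 214 - -876\right) - 37638\right) \left(31744 - \frac{484}{3}\right) = \left(\left(-856 + 876\right) - 37638\right) \frac{94748}{3} = \left(20 - 37638\right) \frac{94748}{3} = \left(-37618\right) \frac{94748}{3} = - \frac{3564230264}{3}$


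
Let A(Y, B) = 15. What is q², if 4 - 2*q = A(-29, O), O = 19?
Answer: 121/4 ≈ 30.250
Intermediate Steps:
q = -11/2 (q = 2 - ½*15 = 2 - 15/2 = -11/2 ≈ -5.5000)
q² = (-11/2)² = 121/4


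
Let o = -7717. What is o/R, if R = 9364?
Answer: -7717/9364 ≈ -0.82411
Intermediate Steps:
o/R = -7717/9364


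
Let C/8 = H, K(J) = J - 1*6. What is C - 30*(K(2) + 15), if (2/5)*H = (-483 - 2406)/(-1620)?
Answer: -883/3 ≈ -294.33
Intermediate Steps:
K(J) = -6 + J (K(J) = J - 6 = -6 + J)
H = 107/24 (H = 5*((-483 - 2406)/(-1620))/2 = 5*(-2889*(-1/1620))/2 = (5/2)*(107/60) = 107/24 ≈ 4.4583)
C = 107/3 (C = 8*(107/24) = 107/3 ≈ 35.667)
C - 30*(K(2) + 15) = 107/3 - 30*((-6 + 2) + 15) = 107/3 - 30*(-4 + 15) = 107/3 - 30*11 = 107/3 - 1*330 = 107/3 - 330 = -883/3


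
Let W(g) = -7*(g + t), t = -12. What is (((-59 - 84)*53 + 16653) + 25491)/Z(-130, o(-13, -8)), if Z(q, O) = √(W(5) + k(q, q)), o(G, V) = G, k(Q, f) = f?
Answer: -34565*I/9 ≈ -3840.6*I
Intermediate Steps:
W(g) = 84 - 7*g (W(g) = -7*(g - 12) = -7*(-12 + g) = 84 - 7*g)
Z(q, O) = √(49 + q) (Z(q, O) = √((84 - 7*5) + q) = √((84 - 35) + q) = √(49 + q))
(((-59 - 84)*53 + 16653) + 25491)/Z(-130, o(-13, -8)) = (((-59 - 84)*53 + 16653) + 25491)/(√(49 - 130)) = ((-143*53 + 16653) + 25491)/(√(-81)) = ((-7579 + 16653) + 25491)/((9*I)) = (9074 + 25491)*(-I/9) = 34565*(-I/9) = -34565*I/9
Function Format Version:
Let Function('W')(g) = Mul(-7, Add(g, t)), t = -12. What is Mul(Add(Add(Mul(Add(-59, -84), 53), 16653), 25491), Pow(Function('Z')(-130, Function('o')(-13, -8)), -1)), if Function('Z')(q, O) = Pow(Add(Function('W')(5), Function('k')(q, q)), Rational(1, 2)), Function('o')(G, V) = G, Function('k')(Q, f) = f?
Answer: Mul(Rational(-34565, 9), I) ≈ Mul(-3840.6, I)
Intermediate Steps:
Function('W')(g) = Add(84, Mul(-7, g)) (Function('W')(g) = Mul(-7, Add(g, -12)) = Mul(-7, Add(-12, g)) = Add(84, Mul(-7, g)))
Function('Z')(q, O) = Pow(Add(49, q), Rational(1, 2)) (Function('Z')(q, O) = Pow(Add(Add(84, Mul(-7, 5)), q), Rational(1, 2)) = Pow(Add(Add(84, -35), q), Rational(1, 2)) = Pow(Add(49, q), Rational(1, 2)))
Mul(Add(Add(Mul(Add(-59, -84), 53), 16653), 25491), Pow(Function('Z')(-130, Function('o')(-13, -8)), -1)) = Mul(Add(Add(Mul(Add(-59, -84), 53), 16653), 25491), Pow(Pow(Add(49, -130), Rational(1, 2)), -1)) = Mul(Add(Add(Mul(-143, 53), 16653), 25491), Pow(Pow(-81, Rational(1, 2)), -1)) = Mul(Add(Add(-7579, 16653), 25491), Pow(Mul(9, I), -1)) = Mul(Add(9074, 25491), Mul(Rational(-1, 9), I)) = Mul(34565, Mul(Rational(-1, 9), I)) = Mul(Rational(-34565, 9), I)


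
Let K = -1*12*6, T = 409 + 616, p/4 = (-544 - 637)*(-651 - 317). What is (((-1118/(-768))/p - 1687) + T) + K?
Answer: -1288880135633/1755967488 ≈ -734.00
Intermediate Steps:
p = 4572832 (p = 4*((-544 - 637)*(-651 - 317)) = 4*(-1181*(-968)) = 4*1143208 = 4572832)
T = 1025
K = -72 (K = -12*6 = -72)
(((-1118/(-768))/p - 1687) + T) + K = ((-1118/(-768)/4572832 - 1687) + 1025) - 72 = ((-1118*(-1/768)*(1/4572832) - 1687) + 1025) - 72 = (((559/384)*(1/4572832) - 1687) + 1025) - 72 = ((559/1755967488 - 1687) + 1025) - 72 = (-2962317151697/1755967488 + 1025) - 72 = -1162450476497/1755967488 - 72 = -1288880135633/1755967488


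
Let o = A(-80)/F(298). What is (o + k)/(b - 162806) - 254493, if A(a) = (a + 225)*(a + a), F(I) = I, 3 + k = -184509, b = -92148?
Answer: -4833844868045/18994073 ≈ -2.5449e+5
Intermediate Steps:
k = -184512 (k = -3 - 184509 = -184512)
A(a) = 2*a*(225 + a) (A(a) = (225 + a)*(2*a) = 2*a*(225 + a))
o = -11600/149 (o = (2*(-80)*(225 - 80))/298 = (2*(-80)*145)*(1/298) = -23200*1/298 = -11600/149 ≈ -77.852)
(o + k)/(b - 162806) - 254493 = (-11600/149 - 184512)/(-92148 - 162806) - 254493 = -27503888/149/(-254954) - 254493 = -27503888/149*(-1/254954) - 254493 = 13751944/18994073 - 254493 = -4833844868045/18994073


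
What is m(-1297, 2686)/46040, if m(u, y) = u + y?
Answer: 1389/46040 ≈ 0.030169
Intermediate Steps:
m(-1297, 2686)/46040 = (-1297 + 2686)/46040 = 1389*(1/46040) = 1389/46040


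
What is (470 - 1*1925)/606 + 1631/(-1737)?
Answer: -1171907/350874 ≈ -3.3400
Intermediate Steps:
(470 - 1*1925)/606 + 1631/(-1737) = (470 - 1925)*(1/606) + 1631*(-1/1737) = -1455*1/606 - 1631/1737 = -485/202 - 1631/1737 = -1171907/350874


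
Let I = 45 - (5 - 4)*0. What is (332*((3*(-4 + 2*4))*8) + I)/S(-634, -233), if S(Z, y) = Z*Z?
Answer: 31917/401956 ≈ 0.079404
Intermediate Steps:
I = 45 (I = 45 - 0 = 45 - 1*0 = 45 + 0 = 45)
S(Z, y) = Z²
(332*((3*(-4 + 2*4))*8) + I)/S(-634, -233) = (332*((3*(-4 + 2*4))*8) + 45)/((-634)²) = (332*((3*(-4 + 8))*8) + 45)/401956 = (332*((3*4)*8) + 45)*(1/401956) = (332*(12*8) + 45)*(1/401956) = (332*96 + 45)*(1/401956) = (31872 + 45)*(1/401956) = 31917*(1/401956) = 31917/401956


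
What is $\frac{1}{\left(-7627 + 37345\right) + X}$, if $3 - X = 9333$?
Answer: $\frac{1}{20388} \approx 4.9048 \cdot 10^{-5}$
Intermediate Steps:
$X = -9330$ ($X = 3 - 9333 = -9330$)
$\frac{1}{\left(-7627 + 37345\right) + X} = \frac{1}{\left(-7627 + 37345\right) - 9330} = \frac{1}{29718 - 9330} = \frac{1}{20388}$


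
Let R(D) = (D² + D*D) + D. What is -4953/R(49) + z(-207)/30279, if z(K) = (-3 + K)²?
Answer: 7106357/16320381 ≈ 0.43543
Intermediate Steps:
R(D) = D + 2*D² (R(D) = (D² + D²) + D = 2*D² + D = D + 2*D²)
-4953/R(49) + z(-207)/30279 = -4953*1/(49*(1 + 2*49)) + (-3 - 207)²/30279 = -4953*1/(49*(1 + 98)) + (-210)²*(1/30279) = -4953/(49*99) + 44100*(1/30279) = -4953/4851 + 14700/10093 = -4953*1/4851 + 14700/10093 = -1651/1617 + 14700/10093 = 7106357/16320381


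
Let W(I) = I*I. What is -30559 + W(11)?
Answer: -30438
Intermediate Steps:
W(I) = I²
-30559 + W(11) = -30559 + 11² = -30559 + 121 = -30438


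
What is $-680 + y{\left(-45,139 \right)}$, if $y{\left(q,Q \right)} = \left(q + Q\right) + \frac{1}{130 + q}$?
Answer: $- \frac{49809}{85} \approx -585.99$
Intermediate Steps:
$y{\left(q,Q \right)} = Q + q + \frac{1}{130 + q}$ ($y{\left(q,Q \right)} = \left(Q + q\right) + \frac{1}{130 + q} = Q + q + \frac{1}{130 + q}$)
$-680 + y{\left(-45,139 \right)} = -680 + \frac{1 + \left(-45\right)^{2} + 130 \cdot 139 + 130 \left(-45\right) + 139 \left(-45\right)}{130 - 45} = -680 + \frac{1 + 2025 + 18070 - 5850 - 6255}{85} = -680 + \frac{1}{85} \cdot 7991 = -680 + \frac{7991}{85} = - \frac{49809}{85}$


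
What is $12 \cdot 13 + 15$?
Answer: $171$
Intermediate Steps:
$12 \cdot 13 + 15 = 156 + 15 = 171$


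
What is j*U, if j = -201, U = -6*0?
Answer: 0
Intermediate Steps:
U = 0
j*U = -201*0 = 0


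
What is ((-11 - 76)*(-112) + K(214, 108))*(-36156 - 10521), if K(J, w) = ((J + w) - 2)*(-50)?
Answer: 292011312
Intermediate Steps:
K(J, w) = 100 - 50*J - 50*w (K(J, w) = (-2 + J + w)*(-50) = 100 - 50*J - 50*w)
((-11 - 76)*(-112) + K(214, 108))*(-36156 - 10521) = ((-11 - 76)*(-112) + (100 - 50*214 - 50*108))*(-36156 - 10521) = (-87*(-112) + (100 - 10700 - 5400))*(-46677) = (9744 - 16000)*(-46677) = -6256*(-46677) = 292011312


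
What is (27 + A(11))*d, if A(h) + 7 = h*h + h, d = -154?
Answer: -23408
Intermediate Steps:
A(h) = -7 + h + h² (A(h) = -7 + (h*h + h) = -7 + (h² + h) = -7 + (h + h²) = -7 + h + h²)
(27 + A(11))*d = (27 + (-7 + 11 + 11²))*(-154) = (27 + (-7 + 11 + 121))*(-154) = (27 + 125)*(-154) = 152*(-154) = -23408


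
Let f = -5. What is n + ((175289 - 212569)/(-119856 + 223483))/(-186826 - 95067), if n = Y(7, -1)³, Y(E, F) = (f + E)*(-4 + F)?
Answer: -29211725873720/29211725911 ≈ -1000.0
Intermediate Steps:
Y(E, F) = (-5 + E)*(-4 + F)
n = -1000 (n = (20 - 5*(-1) - 4*7 + 7*(-1))³ = (20 + 5 - 28 - 7)³ = (-10)³ = -1000)
n + ((175289 - 212569)/(-119856 + 223483))/(-186826 - 95067) = -1000 + ((175289 - 212569)/(-119856 + 223483))/(-186826 - 95067) = -1000 - 37280/103627/(-281893) = -1000 - 37280*1/103627*(-1/281893) = -1000 - 37280/103627*(-1/281893) = -1000 + 37280/29211725911 = -29211725873720/29211725911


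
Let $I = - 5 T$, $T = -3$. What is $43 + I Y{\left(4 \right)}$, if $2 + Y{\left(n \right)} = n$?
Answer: $73$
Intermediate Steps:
$Y{\left(n \right)} = -2 + n$
$I = 15$ ($I = \left(-5\right) \left(-3\right) = 15$)
$43 + I Y{\left(4 \right)} = 43 + 15 \left(-2 + 4\right) = 43 + 15 \cdot 2 = 43 + 30 = 73$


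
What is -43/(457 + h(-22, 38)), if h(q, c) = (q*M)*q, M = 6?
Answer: -43/3361 ≈ -0.012794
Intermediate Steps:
h(q, c) = 6*q² (h(q, c) = (q*6)*q = (6*q)*q = 6*q²)
-43/(457 + h(-22, 38)) = -43/(457 + 6*(-22)²) = -43/(457 + 6*484) = -43/(457 + 2904) = -43/3361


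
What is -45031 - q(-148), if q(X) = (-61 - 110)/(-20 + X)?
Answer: -2521793/56 ≈ -45032.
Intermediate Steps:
q(X) = -171/(-20 + X)
-45031 - q(-148) = -45031 - (-171)/(-20 - 148) = -45031 - (-171)/(-168) = -45031 - (-171)*(-1)/168 = -45031 - 1*57/56 = -45031 - 57/56 = -2521793/56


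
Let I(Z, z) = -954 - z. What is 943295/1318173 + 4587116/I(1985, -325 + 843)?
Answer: -1511305982207/485087664 ≈ -3115.5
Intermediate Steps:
943295/1318173 + 4587116/I(1985, -325 + 843) = 943295/1318173 + 4587116/(-954 - (-325 + 843)) = 943295*(1/1318173) + 4587116/(-954 - 1*518) = 943295/1318173 + 4587116/(-954 - 518) = 943295/1318173 + 4587116/(-1472) = 943295/1318173 + 4587116*(-1/1472) = 943295/1318173 - 1146779/368 = -1511305982207/485087664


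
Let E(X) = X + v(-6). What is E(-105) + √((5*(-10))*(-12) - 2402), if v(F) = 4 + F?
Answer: -107 + I*√1802 ≈ -107.0 + 42.45*I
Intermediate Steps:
E(X) = -2 + X (E(X) = X + (4 - 6) = X - 2 = -2 + X)
E(-105) + √((5*(-10))*(-12) - 2402) = (-2 - 105) + √((5*(-10))*(-12) - 2402) = -107 + √(-50*(-12) - 2402) = -107 + √(600 - 2402) = -107 + √(-1802) = -107 + I*√1802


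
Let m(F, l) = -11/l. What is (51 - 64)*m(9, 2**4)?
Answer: 143/16 ≈ 8.9375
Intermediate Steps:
(51 - 64)*m(9, 2**4) = (51 - 64)*(-11/(2**4)) = -(-143)/16 = -13*(-11/16) = 143/16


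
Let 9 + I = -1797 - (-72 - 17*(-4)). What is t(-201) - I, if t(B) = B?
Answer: 1601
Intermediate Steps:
I = -1802 (I = -9 + (-1797 - (-72 - 17*(-4))) = -9 + (-1797 - (-72 + 68)) = -9 + (-1797 - 1*(-4)) = -9 + (-1797 + 4) = -9 - 1793 = -1802)
t(-201) - I = -201 - 1*(-1802) = -201 + 1802 = 1601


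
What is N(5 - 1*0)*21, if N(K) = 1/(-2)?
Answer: -21/2 ≈ -10.500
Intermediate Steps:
N(K) = -½
N(5 - 1*0)*21 = -½*21 = -21/2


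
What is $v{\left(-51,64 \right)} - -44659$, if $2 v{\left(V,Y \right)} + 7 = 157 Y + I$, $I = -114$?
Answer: $\frac{99245}{2} \approx 49623.0$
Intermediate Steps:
$v{\left(V,Y \right)} = - \frac{121}{2} + \frac{157 Y}{2}$ ($v{\left(V,Y \right)} = - \frac{7}{2} + \frac{157 Y - 114}{2} = - \frac{7}{2} + \frac{-114 + 157 Y}{2} = - \frac{7}{2} + \left(-57 + \frac{157 Y}{2}\right) = - \frac{121}{2} + \frac{157 Y}{2}$)
$v{\left(-51,64 \right)} - -44659 = \left(- \frac{121}{2} + \frac{157}{2} \cdot 64\right) - -44659 = \left(- \frac{121}{2} + 5024\right) + 44659 = \frac{9927}{2} + 44659 = \frac{99245}{2}$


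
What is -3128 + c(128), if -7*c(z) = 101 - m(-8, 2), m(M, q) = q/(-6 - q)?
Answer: -87989/28 ≈ -3142.5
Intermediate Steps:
c(z) = -405/28 (c(z) = -(101 - (-1)*2/(6 + 2))/7 = -(101 - (-1)*2/8)/7 = -(101 - 1*(-¼))/7 = -(101 + ¼)/7 = -⅐*405/4 = -405/28)
-3128 + c(128) = -3128 - 405/28 = -87989/28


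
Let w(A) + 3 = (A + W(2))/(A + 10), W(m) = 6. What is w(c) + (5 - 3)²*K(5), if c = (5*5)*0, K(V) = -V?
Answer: -112/5 ≈ -22.400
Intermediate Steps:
c = 0 (c = 25*0 = 0)
w(A) = -3 + (6 + A)/(10 + A) (w(A) = -3 + (A + 6)/(A + 10) = -3 + (6 + A)/(10 + A))
w(c) + (5 - 3)²*K(5) = 2*(-12 - 1*0)/(10 + 0) + (5 - 3)²*(-1*5) = 2*(-12 + 0)/10 + 2²*(-5) = 2*(⅒)*(-12) + 4*(-5) = -12/5 - 20 = -112/5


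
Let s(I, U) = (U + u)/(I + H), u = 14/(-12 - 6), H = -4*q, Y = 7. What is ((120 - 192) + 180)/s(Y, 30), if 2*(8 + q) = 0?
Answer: 37908/263 ≈ 144.14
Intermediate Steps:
q = -8 (q = -8 + (½)*0 = -8 + 0 = -8)
H = 32 (H = -4*(-8) = 32)
u = -7/9 (u = 14/(-18) = 14*(-1/18) = -7/9 ≈ -0.77778)
s(I, U) = (-7/9 + U)/(32 + I) (s(I, U) = (U - 7/9)/(I + 32) = (-7/9 + U)/(32 + I))
((120 - 192) + 180)/s(Y, 30) = ((120 - 192) + 180)/(((-7/9 + 30)/(32 + 7))) = (-72 + 180)/(((263/9)/39)) = 108/(((1/39)*(263/9))) = 108/(263/351) = 108*(351/263) = 37908/263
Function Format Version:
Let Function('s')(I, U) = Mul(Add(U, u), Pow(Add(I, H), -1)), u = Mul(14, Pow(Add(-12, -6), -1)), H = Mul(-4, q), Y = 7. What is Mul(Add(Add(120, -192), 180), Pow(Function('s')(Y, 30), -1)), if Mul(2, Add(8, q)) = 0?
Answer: Rational(37908, 263) ≈ 144.14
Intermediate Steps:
q = -8 (q = Add(-8, Mul(Rational(1, 2), 0)) = Add(-8, 0) = -8)
H = 32 (H = Mul(-4, -8) = 32)
u = Rational(-7, 9) (u = Mul(14, Pow(-18, -1)) = Mul(14, Rational(-1, 18)) = Rational(-7, 9) ≈ -0.77778)
Function('s')(I, U) = Mul(Pow(Add(32, I), -1), Add(Rational(-7, 9), U)) (Function('s')(I, U) = Mul(Add(U, Rational(-7, 9)), Pow(Add(I, 32), -1)) = Mul(Add(Rational(-7, 9), U), Pow(Add(32, I), -1)) = Mul(Pow(Add(32, I), -1), Add(Rational(-7, 9), U)))
Mul(Add(Add(120, -192), 180), Pow(Function('s')(Y, 30), -1)) = Mul(Add(Add(120, -192), 180), Pow(Mul(Pow(Add(32, 7), -1), Add(Rational(-7, 9), 30)), -1)) = Mul(Add(-72, 180), Pow(Mul(Pow(39, -1), Rational(263, 9)), -1)) = Mul(108, Pow(Mul(Rational(1, 39), Rational(263, 9)), -1)) = Mul(108, Pow(Rational(263, 351), -1)) = Mul(108, Rational(351, 263)) = Rational(37908, 263)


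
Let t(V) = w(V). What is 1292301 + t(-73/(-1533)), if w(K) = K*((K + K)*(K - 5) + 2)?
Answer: 11968000235/9261 ≈ 1.2923e+6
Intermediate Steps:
w(K) = K*(2 + 2*K*(-5 + K)) (w(K) = K*((2*K)*(-5 + K) + 2) = K*(2*K*(-5 + K) + 2) = K*(2 + 2*K*(-5 + K)))
t(V) = 2*V*(1 + V² - 5*V)
1292301 + t(-73/(-1533)) = 1292301 + 2*(-73/(-1533))*(1 + (-73/(-1533))² - (-365)/(-1533)) = 1292301 + 2*(-73*(-1/1533))*(1 + (-73*(-1/1533))² - (-365)*(-1)/1533) = 1292301 + 2*(1/21)*(1 + (1/21)² - 5*1/21) = 1292301 + 2*(1/21)*(1 + 1/441 - 5/21) = 1292301 + 2*(1/21)*(337/441) = 1292301 + 674/9261 = 11968000235/9261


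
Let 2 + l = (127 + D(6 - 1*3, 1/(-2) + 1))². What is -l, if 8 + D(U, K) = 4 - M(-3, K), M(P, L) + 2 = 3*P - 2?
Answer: -18494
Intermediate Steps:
M(P, L) = -4 + 3*P (M(P, L) = -2 + (3*P - 2) = -2 + (-2 + 3*P) = -4 + 3*P)
D(U, K) = 9 (D(U, K) = -8 + (4 - (-4 + 3*(-3))) = -8 + (4 - (-4 - 9)) = -8 + (4 - 1*(-13)) = -8 + (4 + 13) = -8 + 17 = 9)
l = 18494 (l = -2 + (127 + 9)² = -2 + 136² = -2 + 18496 = 18494)
-l = -1*18494 = -18494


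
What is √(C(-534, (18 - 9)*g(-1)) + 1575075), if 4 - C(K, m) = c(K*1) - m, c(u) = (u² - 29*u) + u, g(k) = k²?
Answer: 14*√6505 ≈ 1129.2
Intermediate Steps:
c(u) = u² - 28*u
C(K, m) = 4 + m - K*(-28 + K) (C(K, m) = 4 - ((K*1)*(-28 + K*1) - m) = 4 - (K*(-28 + K) - m) = 4 - (-m + K*(-28 + K)) = 4 + (m - K*(-28 + K)) = 4 + m - K*(-28 + K))
√(C(-534, (18 - 9)*g(-1)) + 1575075) = √((4 + (18 - 9)*(-1)² - 1*(-534)*(-28 - 534)) + 1575075) = √((4 + 9*1 - 1*(-534)*(-562)) + 1575075) = √((4 + 9 - 300108) + 1575075) = √(-300095 + 1575075) = √1274980 = 14*√6505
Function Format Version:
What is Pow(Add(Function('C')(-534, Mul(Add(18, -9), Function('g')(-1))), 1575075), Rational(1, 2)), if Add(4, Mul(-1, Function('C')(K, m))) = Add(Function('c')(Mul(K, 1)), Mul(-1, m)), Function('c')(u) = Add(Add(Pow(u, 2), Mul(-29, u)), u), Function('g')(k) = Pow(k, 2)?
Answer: Mul(14, Pow(6505, Rational(1, 2))) ≈ 1129.2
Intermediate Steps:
Function('c')(u) = Add(Pow(u, 2), Mul(-28, u))
Function('C')(K, m) = Add(4, m, Mul(-1, K, Add(-28, K))) (Function('C')(K, m) = Add(4, Mul(-1, Add(Mul(Mul(K, 1), Add(-28, Mul(K, 1))), Mul(-1, m)))) = Add(4, Mul(-1, Add(Mul(K, Add(-28, K)), Mul(-1, m)))) = Add(4, Mul(-1, Add(Mul(-1, m), Mul(K, Add(-28, K))))) = Add(4, Add(m, Mul(-1, K, Add(-28, K)))) = Add(4, m, Mul(-1, K, Add(-28, K))))
Pow(Add(Function('C')(-534, Mul(Add(18, -9), Function('g')(-1))), 1575075), Rational(1, 2)) = Pow(Add(Add(4, Mul(Add(18, -9), Pow(-1, 2)), Mul(-1, -534, Add(-28, -534))), 1575075), Rational(1, 2)) = Pow(Add(Add(4, Mul(9, 1), Mul(-1, -534, -562)), 1575075), Rational(1, 2)) = Pow(Add(Add(4, 9, -300108), 1575075), Rational(1, 2)) = Pow(Add(-300095, 1575075), Rational(1, 2)) = Pow(1274980, Rational(1, 2)) = Mul(14, Pow(6505, Rational(1, 2)))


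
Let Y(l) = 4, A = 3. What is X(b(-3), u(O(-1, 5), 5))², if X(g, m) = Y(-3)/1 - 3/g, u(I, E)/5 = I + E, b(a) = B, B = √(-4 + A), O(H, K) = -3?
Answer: 7 + 24*I ≈ 7.0 + 24.0*I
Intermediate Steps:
B = I (B = √(-4 + 3) = √(-1) = I ≈ 1.0*I)
b(a) = I
u(I, E) = 5*E + 5*I (u(I, E) = 5*(I + E) = 5*(E + I) = 5*E + 5*I)
X(g, m) = 4 - 3/g (X(g, m) = 4/1 - 3/g = 4*1 - 3/g = 4 - 3/g)
X(b(-3), u(O(-1, 5), 5))² = (4 - 3*(-I))² = (4 - (-3)*I)² = (4 + 3*I)²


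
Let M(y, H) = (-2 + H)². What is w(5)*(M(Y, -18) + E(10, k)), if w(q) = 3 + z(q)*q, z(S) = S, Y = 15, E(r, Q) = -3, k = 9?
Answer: 11116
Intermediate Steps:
w(q) = 3 + q² (w(q) = 3 + q*q = 3 + q²)
w(5)*(M(Y, -18) + E(10, k)) = (3 + 5²)*((-2 - 18)² - 3) = (3 + 25)*((-20)² - 3) = 28*(400 - 3) = 28*397 = 11116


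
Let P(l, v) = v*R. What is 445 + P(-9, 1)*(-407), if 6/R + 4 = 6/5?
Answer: 9220/7 ≈ 1317.1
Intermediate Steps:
R = -15/7 (R = 6/(-4 + 6/5) = 6/(-14/5) = 6*(-5/14) = -15/7 ≈ -2.1429)
P(l, v) = -15*v/7 (P(l, v) = v*(-15/7) = -15*v/7)
445 + P(-9, 1)*(-407) = 445 - 15/7*1*(-407) = 445 - 15/7*(-407) = 445 + 6105/7 = 9220/7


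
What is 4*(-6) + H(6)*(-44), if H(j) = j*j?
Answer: -1608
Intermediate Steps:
H(j) = j²
4*(-6) + H(6)*(-44) = 4*(-6) + 6²*(-44) = -24 + 36*(-44) = -24 - 1584 = -1608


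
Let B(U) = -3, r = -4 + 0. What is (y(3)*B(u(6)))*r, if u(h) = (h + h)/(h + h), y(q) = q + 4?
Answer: 84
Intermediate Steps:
y(q) = 4 + q
r = -4
u(h) = 1 (u(h) = (2*h)/((2*h)) = (2*h)*(1/(2*h)) = 1)
(y(3)*B(u(6)))*r = ((4 + 3)*(-3))*(-4) = (7*(-3))*(-4) = -21*(-4) = 84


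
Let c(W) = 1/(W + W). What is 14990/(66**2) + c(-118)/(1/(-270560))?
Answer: 147762125/128502 ≈ 1149.9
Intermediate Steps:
c(W) = 1/(2*W)
14990/(66**2) + c(-118)/(1/(-270560)) = 14990/(66**2) + ((1/2)/(-118))/(1/(-270560)) = 14990/4356 + ((1/2)*(-1/118))/(-1/270560) = 14990*(1/4356) - 1/236*(-270560) = 7495/2178 + 67640/59 = 147762125/128502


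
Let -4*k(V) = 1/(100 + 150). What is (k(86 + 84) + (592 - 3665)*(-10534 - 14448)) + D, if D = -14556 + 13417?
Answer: 76768546999/1000 ≈ 7.6769e+7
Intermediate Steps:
k(V) = -1/1000 (k(V) = -1/(4*(100 + 150)) = -1/4/250 = -1/4*1/250 = -1/1000)
D = -1139
(k(86 + 84) + (592 - 3665)*(-10534 - 14448)) + D = (-1/1000 + (592 - 3665)*(-10534 - 14448)) - 1139 = (-1/1000 - 3073*(-24982)) - 1139 = (-1/1000 + 76769686) - 1139 = 76769685999/1000 - 1139 = 76768546999/1000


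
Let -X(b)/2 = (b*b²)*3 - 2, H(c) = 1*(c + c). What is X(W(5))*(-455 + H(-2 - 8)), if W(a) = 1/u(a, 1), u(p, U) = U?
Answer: 950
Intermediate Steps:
W(a) = 1 (W(a) = 1/1 = 1)
H(c) = 2*c (H(c) = 1*(2*c) = 2*c)
X(b) = 4 - 6*b³ (X(b) = -2*((b*b²)*3 - 2) = -2*(b³*3 - 2) = -2*(3*b³ - 2) = -2*(-2 + 3*b³) = 4 - 6*b³)
X(W(5))*(-455 + H(-2 - 8)) = (4 - 6*1³)*(-455 + 2*(-2 - 8)) = (4 - 6*1)*(-455 + 2*(-10)) = (4 - 6)*(-455 - 20) = -2*(-475) = 950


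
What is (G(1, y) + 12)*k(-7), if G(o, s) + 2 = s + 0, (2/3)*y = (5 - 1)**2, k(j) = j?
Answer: -238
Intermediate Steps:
y = 24 (y = 3*(5 - 1)**2/2 = (3/2)*4**2 = (3/2)*16 = 24)
G(o, s) = -2 + s (G(o, s) = -2 + (s + 0) = -2 + s)
(G(1, y) + 12)*k(-7) = ((-2 + 24) + 12)*(-7) = (22 + 12)*(-7) = 34*(-7) = -238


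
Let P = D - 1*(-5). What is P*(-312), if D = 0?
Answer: -1560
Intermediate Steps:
P = 5 (P = 0 - 1*(-5) = 0 + 5 = 5)
P*(-312) = 5*(-312) = -1560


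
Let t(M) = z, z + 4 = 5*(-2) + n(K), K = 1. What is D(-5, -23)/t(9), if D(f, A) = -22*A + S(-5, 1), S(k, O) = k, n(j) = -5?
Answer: -501/19 ≈ -26.368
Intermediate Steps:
z = -19 (z = -4 + (5*(-2) - 5) = -4 + (-10 - 5) = -4 - 15 = -19)
D(f, A) = -5 - 22*A (D(f, A) = -22*A - 5 = -5 - 22*A)
t(M) = -19
D(-5, -23)/t(9) = (-5 - 22*(-23))/(-19) = (-5 + 506)*(-1/19) = 501*(-1/19) = -501/19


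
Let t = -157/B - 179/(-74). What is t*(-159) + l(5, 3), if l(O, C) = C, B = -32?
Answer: -1375455/1184 ≈ -1161.7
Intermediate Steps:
t = 8673/1184 (t = -157/(-32) - 179/(-74) = -157*(-1/32) - 179*(-1/74) = 157/32 + 179/74 = 8673/1184 ≈ 7.3252)
t*(-159) + l(5, 3) = (8673/1184)*(-159) + 3 = -1379007/1184 + 3 = -1375455/1184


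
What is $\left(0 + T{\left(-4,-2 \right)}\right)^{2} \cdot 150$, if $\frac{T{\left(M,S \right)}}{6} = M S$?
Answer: $345600$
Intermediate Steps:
$T{\left(M,S \right)} = 6 M S$
$\left(0 + T{\left(-4,-2 \right)}\right)^{2} \cdot 150 = \left(0 + 6 \left(-4\right) \left(-2\right)\right)^{2} \cdot 150 = \left(0 + 48\right)^{2} \cdot 150 = 48^{2} \cdot 150 = 2304 \cdot 150 = 345600$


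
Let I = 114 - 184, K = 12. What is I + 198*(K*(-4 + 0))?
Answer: -9574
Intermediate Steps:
I = -70
I + 198*(K*(-4 + 0)) = -70 + 198*(12*(-4 + 0)) = -70 + 198*(12*(-4)) = -70 + 198*(-48) = -70 - 9504 = -9574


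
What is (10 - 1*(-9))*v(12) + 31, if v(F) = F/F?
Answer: 50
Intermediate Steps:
v(F) = 1
(10 - 1*(-9))*v(12) + 31 = (10 - 1*(-9))*1 + 31 = (10 + 9)*1 + 31 = 19*1 + 31 = 19 + 31 = 50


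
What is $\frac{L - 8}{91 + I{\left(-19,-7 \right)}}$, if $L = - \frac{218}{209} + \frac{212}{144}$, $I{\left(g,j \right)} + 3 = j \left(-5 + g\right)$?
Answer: $- \frac{56963}{1926144} \approx -0.029574$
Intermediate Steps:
$I{\left(g,j \right)} = -3 + j \left(-5 + g\right)$
$L = \frac{3229}{7524}$ ($L = \left(-218\right) \frac{1}{209} + 212 \cdot \frac{1}{144} = - \frac{218}{209} + \frac{53}{36} = \frac{3229}{7524} \approx 0.42916$)
$\frac{L - 8}{91 + I{\left(-19,-7 \right)}} = \frac{\frac{3229}{7524} - 8}{91 - -165} = - \frac{56963}{7524 \left(91 + \left(-3 + 35 + 133\right)\right)} = - \frac{56963}{7524 \left(91 + 165\right)} = - \frac{56963}{7524 \cdot 256} = \left(- \frac{56963}{7524}\right) \frac{1}{256} = - \frac{56963}{1926144}$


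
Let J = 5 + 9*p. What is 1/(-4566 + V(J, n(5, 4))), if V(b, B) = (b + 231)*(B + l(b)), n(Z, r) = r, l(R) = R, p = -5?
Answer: -1/11442 ≈ -8.7397e-5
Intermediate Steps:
J = -40 (J = 5 + 9*(-5) = 5 - 45 = -40)
V(b, B) = (231 + b)*(B + b) (V(b, B) = (b + 231)*(B + b) = (231 + b)*(B + b))
1/(-4566 + V(J, n(5, 4))) = 1/(-4566 + ((-40)² + 231*4 + 231*(-40) + 4*(-40))) = 1/(-4566 + (1600 + 924 - 9240 - 160)) = 1/(-4566 - 6876) = 1/(-11442) = -1/11442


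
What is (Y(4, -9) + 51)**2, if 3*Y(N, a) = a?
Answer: 2304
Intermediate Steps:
Y(N, a) = a/3
(Y(4, -9) + 51)**2 = ((1/3)*(-9) + 51)**2 = (-3 + 51)**2 = 48**2 = 2304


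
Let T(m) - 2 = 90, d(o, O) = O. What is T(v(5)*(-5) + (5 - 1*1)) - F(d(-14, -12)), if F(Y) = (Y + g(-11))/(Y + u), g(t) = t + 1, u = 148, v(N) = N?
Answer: 6267/68 ≈ 92.162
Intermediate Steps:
g(t) = 1 + t
T(m) = 92 (T(m) = 2 + 90 = 92)
F(Y) = (-10 + Y)/(148 + Y) (F(Y) = (Y + (1 - 11))/(Y + 148) = (Y - 10)/(148 + Y) = (-10 + Y)/(148 + Y))
T(v(5)*(-5) + (5 - 1*1)) - F(d(-14, -12)) = 92 - (-10 - 12)/(148 - 12) = 92 - (-22)/136 = 92 - 1*(-11/68) = 92 + 11/68 = 6267/68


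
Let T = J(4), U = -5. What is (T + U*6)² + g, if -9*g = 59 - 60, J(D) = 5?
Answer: 5626/9 ≈ 625.11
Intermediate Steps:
T = 5
g = ⅑ (g = -(59 - 60)/9 = -⅑*(-1) = ⅑ ≈ 0.11111)
(T + U*6)² + g = (5 - 5*6)² + ⅑ = (5 - 30)² + ⅑ = (-25)² + ⅑ = 625 + ⅑ = 5626/9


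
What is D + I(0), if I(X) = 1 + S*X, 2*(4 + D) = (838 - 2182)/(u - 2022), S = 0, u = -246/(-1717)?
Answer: -385865/144647 ≈ -2.6676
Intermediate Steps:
u = 246/1717 (u = -246*(-1/1717) = 246/1717 ≈ 0.14327)
D = -530512/144647 (D = -4 + ((838 - 2182)/(246/1717 - 2022))/2 = -4 + (-1344/(-3471528/1717))/2 = -4 + (-1344*(-1717/3471528))/2 = -4 + (½)*(96152/144647) = -4 + 48076/144647 = -530512/144647 ≈ -3.6676)
I(X) = 1 (I(X) = 1 + 0*X = 1 + 0 = 1)
D + I(0) = -530512/144647 + 1 = -385865/144647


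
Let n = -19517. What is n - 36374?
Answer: -55891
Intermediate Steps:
n - 36374 = -19517 - 36374 = -55891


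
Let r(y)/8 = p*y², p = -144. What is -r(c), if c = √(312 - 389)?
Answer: -88704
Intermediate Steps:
c = I*√77 (c = √(-77) = I*√77 ≈ 8.775*I)
r(y) = -1152*y² (r(y) = 8*(-144*y²) = -1152*y²)
-r(c) = -(-1152)*(I*√77)² = -(-1152)*(-77) = -1*88704 = -88704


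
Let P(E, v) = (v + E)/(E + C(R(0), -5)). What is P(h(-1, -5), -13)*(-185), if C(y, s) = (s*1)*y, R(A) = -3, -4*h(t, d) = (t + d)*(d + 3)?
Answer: 740/3 ≈ 246.67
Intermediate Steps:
h(t, d) = -(3 + d)*(d + t)/4 (h(t, d) = -(t + d)*(d + 3)/4 = -(d + t)*(3 + d)/4 = -(3 + d)*(d + t)/4)
C(y, s) = s*y
P(E, v) = (E + v)/(15 + E) (P(E, v) = (v + E)/(E - 5*(-3)) = (E + v)/(E + 15) = (E + v)/(15 + E))
P(h(-1, -5), -13)*(-185) = (((-¾*(-5) - ¾*(-1) - ¼*(-5)² - ¼*(-5)*(-1)) - 13)/(15 + (-¾*(-5) - ¾*(-1) - ¼*(-5)² - ¼*(-5)*(-1))))*(-185) = (((15/4 + ¾ - ¼*25 - 5/4) - 13)/(15 + (15/4 + ¾ - ¼*25 - 5/4)))*(-185) = (((15/4 + ¾ - 25/4 - 5/4) - 13)/(15 + (15/4 + ¾ - 25/4 - 5/4)))*(-185) = ((-3 - 13)/(15 - 3))*(-185) = (-16/12)*(-185) = ((1/12)*(-16))*(-185) = -4/3*(-185) = 740/3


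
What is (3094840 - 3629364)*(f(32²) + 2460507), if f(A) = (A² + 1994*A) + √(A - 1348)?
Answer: -2967110118036 - 9621432*I ≈ -2.9671e+12 - 9.6214e+6*I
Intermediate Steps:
f(A) = A² + √(-1348 + A) + 1994*A (f(A) = (A² + 1994*A) + √(-1348 + A) = A² + √(-1348 + A) + 1994*A)
(3094840 - 3629364)*(f(32²) + 2460507) = (3094840 - 3629364)*(((32²)² + √(-1348 + 32²) + 1994*32²) + 2460507) = -534524*((1024² + √(-1348 + 1024) + 1994*1024) + 2460507) = -534524*((1048576 + √(-324) + 2041856) + 2460507) = -534524*((1048576 + 18*I + 2041856) + 2460507) = -534524*((3090432 + 18*I) + 2460507) = -534524*(5550939 + 18*I) = -2967110118036 - 9621432*I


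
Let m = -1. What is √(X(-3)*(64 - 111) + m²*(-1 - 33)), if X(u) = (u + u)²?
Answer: I*√1726 ≈ 41.545*I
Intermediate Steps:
X(u) = 4*u² (X(u) = (2*u)² = 4*u²)
√(X(-3)*(64 - 111) + m²*(-1 - 33)) = √((4*(-3)²)*(64 - 111) + (-1)²*(-1 - 33)) = √((4*9)*(-47) + 1*(-34)) = √(36*(-47) - 34) = √(-1692 - 34) = √(-1726) = I*√1726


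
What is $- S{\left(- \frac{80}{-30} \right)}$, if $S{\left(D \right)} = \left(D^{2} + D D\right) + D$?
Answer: $- \frac{152}{9} \approx -16.889$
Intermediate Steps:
$S{\left(D \right)} = D + 2 D^{2}$ ($S{\left(D \right)} = \left(D^{2} + D^{2}\right) + D = 2 D^{2} + D = D + 2 D^{2}$)
$- S{\left(- \frac{80}{-30} \right)} = - - \frac{80}{-30} \left(1 + 2 \left(- \frac{80}{-30}\right)\right) = - \left(-80\right) \left(- \frac{1}{30}\right) \left(1 + 2 \left(\left(-80\right) \left(- \frac{1}{30}\right)\right)\right) = - \frac{8 \left(1 + 2 \cdot \frac{8}{3}\right)}{3} = - \frac{8 \left(1 + \frac{16}{3}\right)}{3} = - \frac{8 \cdot 19}{3 \cdot 3} = \left(-1\right) \frac{152}{9} = - \frac{152}{9}$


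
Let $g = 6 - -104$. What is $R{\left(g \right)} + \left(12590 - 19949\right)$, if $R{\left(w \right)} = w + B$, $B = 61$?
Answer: $-7188$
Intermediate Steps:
$g = 110$ ($g = 6 + 104 = 110$)
$R{\left(w \right)} = 61 + w$ ($R{\left(w \right)} = w + 61 = 61 + w$)
$R{\left(g \right)} + \left(12590 - 19949\right) = \left(61 + 110\right) + \left(12590 - 19949\right) = 171 + \left(12590 - 19949\right) = 171 - 7359 = -7188$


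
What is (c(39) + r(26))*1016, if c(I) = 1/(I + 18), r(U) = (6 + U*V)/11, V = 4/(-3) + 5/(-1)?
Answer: -3059176/209 ≈ -14637.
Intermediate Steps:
V = -19/3 (V = 4*(-1/3) + 5*(-1) = -4/3 - 5 = -19/3 ≈ -6.3333)
r(U) = 6/11 - 19*U/33 (r(U) = (6 + U*(-19/3))/11 = (6 - 19*U/3)*(1/11) = 6/11 - 19*U/33)
c(I) = 1/(18 + I)
(c(39) + r(26))*1016 = (1/(18 + 39) + (6/11 - 19/33*26))*1016 = (1/57 + (6/11 - 494/33))*1016 = (1/57 - 476/33)*1016 = -3011/209*1016 = -3059176/209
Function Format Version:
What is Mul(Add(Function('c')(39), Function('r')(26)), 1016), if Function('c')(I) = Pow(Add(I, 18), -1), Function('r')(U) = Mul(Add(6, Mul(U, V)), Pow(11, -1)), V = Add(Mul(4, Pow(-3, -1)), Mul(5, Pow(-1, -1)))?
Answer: Rational(-3059176, 209) ≈ -14637.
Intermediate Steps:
V = Rational(-19, 3) (V = Add(Mul(4, Rational(-1, 3)), Mul(5, -1)) = Add(Rational(-4, 3), -5) = Rational(-19, 3) ≈ -6.3333)
Function('r')(U) = Add(Rational(6, 11), Mul(Rational(-19, 33), U)) (Function('r')(U) = Mul(Add(6, Mul(U, Rational(-19, 3))), Pow(11, -1)) = Mul(Add(6, Mul(Rational(-19, 3), U)), Rational(1, 11)) = Add(Rational(6, 11), Mul(Rational(-19, 33), U)))
Function('c')(I) = Pow(Add(18, I), -1)
Mul(Add(Function('c')(39), Function('r')(26)), 1016) = Mul(Add(Pow(Add(18, 39), -1), Add(Rational(6, 11), Mul(Rational(-19, 33), 26))), 1016) = Mul(Add(Pow(57, -1), Add(Rational(6, 11), Rational(-494, 33))), 1016) = Mul(Add(Rational(1, 57), Rational(-476, 33)), 1016) = Mul(Rational(-3011, 209), 1016) = Rational(-3059176, 209)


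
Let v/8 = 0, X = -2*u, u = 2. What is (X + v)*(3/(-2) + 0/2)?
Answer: 6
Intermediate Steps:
X = -4 (X = -2*2 = -4)
v = 0 (v = 8*0 = 0)
(X + v)*(3/(-2) + 0/2) = (-4 + 0)*(3/(-2) + 0/2) = -4*(3*(-1/2) + 0*(1/2)) = -4*(-3/2 + 0) = -4*(-3/2) = 6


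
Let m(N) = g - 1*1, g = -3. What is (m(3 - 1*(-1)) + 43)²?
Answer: 1521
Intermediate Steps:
m(N) = -4 (m(N) = -3 - 1*1 = -3 - 1 = -4)
(m(3 - 1*(-1)) + 43)² = (-4 + 43)² = 39² = 1521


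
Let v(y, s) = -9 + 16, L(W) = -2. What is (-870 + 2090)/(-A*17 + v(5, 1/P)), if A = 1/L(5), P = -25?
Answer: 2440/31 ≈ 78.710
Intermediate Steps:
A = -½ (A = 1/(-2) = -½ ≈ -0.50000)
v(y, s) = 7
(-870 + 2090)/(-A*17 + v(5, 1/P)) = (-870 + 2090)/(-1*(-½)*17 + 7) = 1220/((½)*17 + 7) = 1220/(17/2 + 7) = 1220/(31/2) = 1220*(2/31) = 2440/31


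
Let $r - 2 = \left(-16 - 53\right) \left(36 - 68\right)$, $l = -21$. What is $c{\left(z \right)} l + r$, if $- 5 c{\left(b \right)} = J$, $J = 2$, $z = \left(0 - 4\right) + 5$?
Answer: $\frac{11092}{5} \approx 2218.4$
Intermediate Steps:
$z = 1$ ($z = -4 + 5 = 1$)
$c{\left(b \right)} = - \frac{2}{5}$ ($c{\left(b \right)} = \left(- \frac{1}{5}\right) 2 = - \frac{2}{5}$)
$r = 2210$ ($r = 2 + \left(-16 - 53\right) \left(36 - 68\right) = 2 - -2208 = 2 + 2208 = 2210$)
$c{\left(z \right)} l + r = \left(- \frac{2}{5}\right) \left(-21\right) + 2210 = \frac{42}{5} + 2210 = \frac{11092}{5}$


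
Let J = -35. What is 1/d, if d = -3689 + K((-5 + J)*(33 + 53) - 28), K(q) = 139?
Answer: -1/3550 ≈ -0.00028169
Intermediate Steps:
d = -3550 (d = -3689 + 139 = -3550)
1/d = 1/(-3550) = -1/3550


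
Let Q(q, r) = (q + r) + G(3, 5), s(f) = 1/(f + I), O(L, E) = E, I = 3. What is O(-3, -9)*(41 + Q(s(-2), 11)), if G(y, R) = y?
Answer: -504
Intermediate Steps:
s(f) = 1/(3 + f) (s(f) = 1/(f + 3) = 1/(3 + f))
Q(q, r) = 3 + q + r (Q(q, r) = (q + r) + 3 = 3 + q + r)
O(-3, -9)*(41 + Q(s(-2), 11)) = -9*(41 + (3 + 1/(3 - 2) + 11)) = -9*(41 + (3 + 1/1 + 11)) = -9*(41 + (3 + 1 + 11)) = -9*(41 + 15) = -9*56 = -504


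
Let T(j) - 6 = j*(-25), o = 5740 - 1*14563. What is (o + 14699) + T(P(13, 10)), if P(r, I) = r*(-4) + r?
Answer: 6857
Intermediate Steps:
P(r, I) = -3*r (P(r, I) = -4*r + r = -3*r)
o = -8823 (o = 5740 - 14563 = -8823)
T(j) = 6 - 25*j (T(j) = 6 + j*(-25) = 6 - 25*j)
(o + 14699) + T(P(13, 10)) = (-8823 + 14699) + (6 - (-75)*13) = 5876 + (6 - 25*(-39)) = 5876 + (6 + 975) = 5876 + 981 = 6857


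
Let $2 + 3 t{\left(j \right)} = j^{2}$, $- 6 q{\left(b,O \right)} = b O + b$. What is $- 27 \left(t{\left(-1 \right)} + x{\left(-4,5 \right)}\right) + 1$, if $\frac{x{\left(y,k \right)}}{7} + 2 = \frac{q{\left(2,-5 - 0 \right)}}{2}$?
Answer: $262$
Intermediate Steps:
$q{\left(b,O \right)} = - \frac{b}{6} - \frac{O b}{6}$ ($q{\left(b,O \right)} = - \frac{b O + b}{6} = - \frac{O b + b}{6} = - \frac{b + O b}{6} = - \frac{b}{6} - \frac{O b}{6}$)
$t{\left(j \right)} = - \frac{2}{3} + \frac{j^{2}}{3}$
$x{\left(y,k \right)} = - \frac{28}{3}$ ($x{\left(y,k \right)} = -14 + 7 \frac{\left(- \frac{1}{6}\right) 2 \left(1 - 5\right)}{2} = -14 + 7 \left(- \frac{1}{6}\right) 2 \left(1 + \left(-5 + 0\right)\right) \frac{1}{2} = -14 + 7 \left(- \frac{1}{6}\right) 2 \left(1 - 5\right) \frac{1}{2} = -14 + 7 \left(- \frac{1}{6}\right) 2 \left(-4\right) \frac{1}{2} = -14 + 7 \cdot \frac{4}{3} \cdot \frac{1}{2} = -14 + 7 \cdot \frac{2}{3} = -14 + \frac{14}{3} = - \frac{28}{3}$)
$- 27 \left(t{\left(-1 \right)} + x{\left(-4,5 \right)}\right) + 1 = - 27 \left(\left(- \frac{2}{3} + \frac{\left(-1\right)^{2}}{3}\right) - \frac{28}{3}\right) + 1 = - 27 \left(\left(- \frac{2}{3} + \frac{1}{3} \cdot 1\right) - \frac{28}{3}\right) + 1 = - 27 \left(\left(- \frac{2}{3} + \frac{1}{3}\right) - \frac{28}{3}\right) + 1 = - 27 \left(- \frac{1}{3} - \frac{28}{3}\right) + 1 = \left(-27\right) \left(- \frac{29}{3}\right) + 1 = 261 + 1 = 262$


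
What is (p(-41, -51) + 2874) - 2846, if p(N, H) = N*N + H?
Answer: 1658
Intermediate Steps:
p(N, H) = H + N² (p(N, H) = N² + H = H + N²)
(p(-41, -51) + 2874) - 2846 = ((-51 + (-41)²) + 2874) - 2846 = ((-51 + 1681) + 2874) - 2846 = (1630 + 2874) - 2846 = 4504 - 2846 = 1658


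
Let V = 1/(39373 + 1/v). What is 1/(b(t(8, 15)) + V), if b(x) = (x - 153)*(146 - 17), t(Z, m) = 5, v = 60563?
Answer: -2384547000/45525771263437 ≈ -5.2378e-5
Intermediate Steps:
V = 60563/2384547000 (V = 1/(39373 + 1/60563) = 1/(2384547000/60563) = 60563/2384547000 ≈ 2.5398e-5)
b(x) = -19737 + 129*x (b(x) = (-153 + x)*129 = -19737 + 129*x)
1/(b(t(8, 15)) + V) = 1/((-19737 + 129*5) + 60563/2384547000) = 1/((-19737 + 645) + 60563/2384547000) = 1/(-19092 + 60563/2384547000) = 1/(-45525771263437/2384547000) = -2384547000/45525771263437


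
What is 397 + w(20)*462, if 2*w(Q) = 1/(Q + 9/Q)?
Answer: 166993/409 ≈ 408.30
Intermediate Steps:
w(Q) = 1/(2*(Q + 9/Q))
397 + w(20)*462 = 397 + ((½)*20/(9 + 20²))*462 = 397 + ((½)*20/(9 + 400))*462 = 397 + ((½)*20/409)*462 = 397 + ((½)*20*(1/409))*462 = 397 + (10/409)*462 = 397 + 4620/409 = 166993/409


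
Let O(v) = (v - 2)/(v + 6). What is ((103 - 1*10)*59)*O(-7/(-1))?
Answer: 27435/13 ≈ 2110.4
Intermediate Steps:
O(v) = (-2 + v)/(6 + v)
((103 - 1*10)*59)*O(-7/(-1)) = ((103 - 1*10)*59)*((-2 - 7/(-1))/(6 - 7/(-1))) = ((103 - 10)*59)*((-2 - 7*(-1))/(6 - 7*(-1))) = (93*59)*((-2 + 7)/(6 + 7)) = 5487*(5/13) = 27435/13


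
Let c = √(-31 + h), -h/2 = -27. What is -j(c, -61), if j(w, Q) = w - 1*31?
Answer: 31 - √23 ≈ 26.204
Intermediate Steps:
h = 54 (h = -2*(-27) = 54)
c = √23 (c = √(-31 + 54) = √23 ≈ 4.7958)
j(w, Q) = -31 + w (j(w, Q) = w - 31 = -31 + w)
-j(c, -61) = -(-31 + √23) = 31 - √23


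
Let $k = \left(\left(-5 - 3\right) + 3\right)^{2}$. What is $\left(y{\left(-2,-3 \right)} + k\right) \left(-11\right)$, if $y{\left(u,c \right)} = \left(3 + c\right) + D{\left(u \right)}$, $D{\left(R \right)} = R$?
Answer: $-253$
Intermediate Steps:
$y{\left(u,c \right)} = 3 + c + u$ ($y{\left(u,c \right)} = \left(3 + c\right) + u = 3 + c + u$)
$k = 25$ ($k = \left(\left(-5 - 3\right) + 3\right)^{2} = \left(-8 + 3\right)^{2} = \left(-5\right)^{2} = 25$)
$\left(y{\left(-2,-3 \right)} + k\right) \left(-11\right) = \left(\left(3 - 3 - 2\right) + 25\right) \left(-11\right) = \left(-2 + 25\right) \left(-11\right) = 23 \left(-11\right) = -253$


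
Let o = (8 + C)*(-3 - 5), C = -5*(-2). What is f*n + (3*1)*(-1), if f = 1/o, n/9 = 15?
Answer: -63/16 ≈ -3.9375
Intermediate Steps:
C = 10
n = 135 (n = 9*15 = 135)
o = -144 (o = (8 + 10)*(-3 - 5) = 18*(-8) = -144)
f = -1/144 (f = 1/(-144) = -1/144 ≈ -0.0069444)
f*n + (3*1)*(-1) = -1/144*135 + (3*1)*(-1) = -15/16 + 3*(-1) = -15/16 - 3 = -63/16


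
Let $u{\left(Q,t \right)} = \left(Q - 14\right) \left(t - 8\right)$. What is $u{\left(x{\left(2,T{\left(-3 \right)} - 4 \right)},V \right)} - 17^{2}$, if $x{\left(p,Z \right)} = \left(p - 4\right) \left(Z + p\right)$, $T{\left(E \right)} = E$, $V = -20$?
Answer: $-177$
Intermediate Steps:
$x{\left(p,Z \right)} = \left(-4 + p\right) \left(Z + p\right)$
$u{\left(Q,t \right)} = \left(-14 + Q\right) \left(-8 + t\right)$
$u{\left(x{\left(2,T{\left(-3 \right)} - 4 \right)},V \right)} - 17^{2} = \left(112 - -280 - 8 \left(2^{2} - 4 \left(-3 - 4\right) - 8 + \left(-3 - 4\right) 2\right) + \left(2^{2} - 4 \left(-3 - 4\right) - 8 + \left(-3 - 4\right) 2\right) \left(-20\right)\right) - 17^{2} = \left(112 + 280 - 8 \left(4 - 4 \left(-3 - 4\right) - 8 + \left(-3 - 4\right) 2\right) + \left(4 - 4 \left(-3 - 4\right) - 8 + \left(-3 - 4\right) 2\right) \left(-20\right)\right) - 289 = \left(112 + 280 - 8 \left(4 - -28 - 8 - 14\right) + \left(4 - -28 - 8 - 14\right) \left(-20\right)\right) - 289 = \left(112 + 280 - 8 \left(4 + 28 - 8 - 14\right) + \left(4 + 28 - 8 - 14\right) \left(-20\right)\right) - 289 = \left(112 + 280 - 80 + 10 \left(-20\right)\right) - 289 = \left(112 + 280 - 80 - 200\right) - 289 = 112 - 289 = -177$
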